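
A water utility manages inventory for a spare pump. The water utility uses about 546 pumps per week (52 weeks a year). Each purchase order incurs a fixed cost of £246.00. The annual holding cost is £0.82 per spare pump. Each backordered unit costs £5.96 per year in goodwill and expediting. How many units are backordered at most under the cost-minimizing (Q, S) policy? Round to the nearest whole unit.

Annual demand D = 546 × 52 = 28,392.
With planned backorders, Q* = √(2DS/H) · √((H+B)/B).
√(2DS/H) = √(2 × 28,392 × 246 / 0.82) = 4127.372.
√((H+B)/B) = √((0.82+5.96)/5.96) = 1.0666.
Q* ≈ 4402.155.
S* = Q* · H/(H+B) = 4402.155 × 0.82/6.78 ≈ 532.414.

S* ≈ 532 pumps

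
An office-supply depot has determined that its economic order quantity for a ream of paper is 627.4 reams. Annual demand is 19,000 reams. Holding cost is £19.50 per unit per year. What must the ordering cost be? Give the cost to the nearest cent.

Squaring Q* = √(2DS/H) gives Q*² = 2DS/H.
From Q* = √(2DS/H): S = Q*²H / (2D) = 627.4² × 19.5 / (2 × 19,000) = 201.9947.

S ≈ £201.99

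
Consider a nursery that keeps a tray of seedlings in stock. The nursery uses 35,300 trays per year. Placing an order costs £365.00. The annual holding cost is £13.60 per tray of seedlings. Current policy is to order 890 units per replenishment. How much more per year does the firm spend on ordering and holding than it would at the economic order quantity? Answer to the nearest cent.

Extra cost ≈ £1,808.43 per year

EOQ = √(2DS/H) = √(2 × 35,300 × 365 / 13.6) ≈ 1376.51.
Cost at Q* = (D/Q*)S + (Q*/2)H = √(2DSH) ≈ £18,720.53.
Cost at Q = 890: (35,300/890)×365 + (890/2)×13.6 = £14,476.97 + £6,052.00 = £20,528.97.
Excess = £20,528.97 − £18,720.53 = £1,808.43.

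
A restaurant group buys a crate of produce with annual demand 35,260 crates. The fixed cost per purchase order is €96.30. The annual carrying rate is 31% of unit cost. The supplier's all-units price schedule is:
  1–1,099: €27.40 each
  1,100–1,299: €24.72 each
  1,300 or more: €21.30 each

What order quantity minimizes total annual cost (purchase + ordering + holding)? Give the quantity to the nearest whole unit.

Holding cost per unit per year at price C is H = 0.31·C.
For each price level, check whether its EOQ is feasible; otherwise the best quantity at that price is the breakpoint.
EOQ at €27.40 = 894.2 (feasible in tier 1): TC = 35,260×€27.40 + (35,260/894.2)×96.3 + (894.2/2)×0.31×€27.40 = €973,718.96.
EOQ at €24.72 = 941.4 < 1100, so use break Q=1100: TC = 35,260×€24.72 + (35,260/1100.0)×96.3 + (1100.0/2)×0.31×€24.72 = €878,928.81.
EOQ at €21.30 = 1014.1 < 1300, so use break Q=1300: TC = 35,260×€21.30 + (35,260/1300.0)×96.3 + (1300.0/2)×0.31×€21.30 = €757,941.90.
Lowest total cost is €757,941.90 at Q = 1300.0.

Q* ≈ 1,300 crates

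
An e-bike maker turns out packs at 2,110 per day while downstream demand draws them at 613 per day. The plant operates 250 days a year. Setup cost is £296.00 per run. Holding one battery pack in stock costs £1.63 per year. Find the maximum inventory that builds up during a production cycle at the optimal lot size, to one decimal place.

Annual demand D = 613 × 250 = 153,250.
Production build-up factor (1 − d/p) = 1 − 613/2,110 = 0.7095.
Q* = √(2DS / (H(1 − d/p))) = √(2 × 153,250 × 296 / (1.63 × 0.7095)).
= √(90,724,000 / 1.1565) ≈ 8857.224.
Maximum inventory = Q*(1 − d/p) = 8857.224 × 0.7095 ≈ 6284.011.

I_max ≈ 6,284.0 packs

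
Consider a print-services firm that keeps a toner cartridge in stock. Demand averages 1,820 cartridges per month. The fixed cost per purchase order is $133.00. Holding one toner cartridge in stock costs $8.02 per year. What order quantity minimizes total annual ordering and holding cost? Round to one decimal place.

Annual demand D = 1,820 × 12 = 21,840.
EOQ = √(2DS / H) = √(2 × 21,840 × 133 / 8.02).
= √(5,809,440 / 8.02) = √724,369.0773 ≈ 851.099.

Q* ≈ 851.1 cartridges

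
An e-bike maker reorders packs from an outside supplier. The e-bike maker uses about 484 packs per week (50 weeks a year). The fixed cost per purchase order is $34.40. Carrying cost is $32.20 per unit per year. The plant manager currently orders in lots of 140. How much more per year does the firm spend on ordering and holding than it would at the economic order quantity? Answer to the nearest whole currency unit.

Extra cost ≈ $878 per year

Annual demand D = 484 × 50 = 24,200.
EOQ = √(2DS/H) = √(2 × 24,200 × 34.4 / 32.2) ≈ 227.39.
Cost at Q* = (D/Q*)S + (Q*/2)H = √(2DSH) ≈ $7,322.00.
Cost at Q = 140: (24,200/140)×34.4 + (140/2)×32.2 = $5,946.29 + $2,254.00 = $8,200.29.
Excess = $8,200.29 − $7,322.00 = $878.28.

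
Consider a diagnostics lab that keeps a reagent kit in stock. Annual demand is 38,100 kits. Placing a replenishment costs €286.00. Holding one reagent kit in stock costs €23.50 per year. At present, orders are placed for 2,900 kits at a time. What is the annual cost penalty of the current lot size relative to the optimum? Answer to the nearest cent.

Extra cost ≈ €15,201.93 per year

EOQ = √(2DS/H) = √(2 × 38,100 × 286 / 23.5) ≈ 963.00.
Cost at Q* = (D/Q*)S + (Q*/2)H = √(2DSH) ≈ €22,630.51.
Cost at Q = 2,900: (38,100/2,900)×286 + (2,900/2)×23.5 = €3,757.45 + €34,075.00 = €37,832.45.
Excess = €37,832.45 − €22,630.51 = €15,201.93.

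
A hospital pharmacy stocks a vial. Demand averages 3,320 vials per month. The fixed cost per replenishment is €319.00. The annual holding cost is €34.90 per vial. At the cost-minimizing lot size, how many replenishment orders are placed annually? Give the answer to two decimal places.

N ≈ 46.68 orders per year

Annual demand D = 3,320 × 12 = 39,840.
The optimal lot size = √(2DS/H) = √(2 × 39,840 × 319 / 34.9) ≈ 853.41.
Orders per year = D / Q* = 39,840 / 853.41 ≈ 46.683.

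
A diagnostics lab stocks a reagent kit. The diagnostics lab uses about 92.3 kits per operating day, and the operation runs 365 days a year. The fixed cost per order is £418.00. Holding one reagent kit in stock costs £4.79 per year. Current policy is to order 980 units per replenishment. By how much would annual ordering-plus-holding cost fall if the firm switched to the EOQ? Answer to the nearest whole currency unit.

Annual demand D = 92.3 × 365 = 33,689.5.
EOQ = √(2DS/H) = √(2 × 33,689.5 × 418 / 4.79) ≈ 2424.84.
Cost at Q* = (D/Q*)S + (Q*/2)H = √(2DSH) ≈ £11,614.97.
Cost at Q = 980: (33,689.5/980)×418 + (980/2)×4.79 = £14,369.60 + £2,347.10 = £16,716.70.
Excess = £16,716.70 − £11,614.97 = £5,101.73.

Extra cost ≈ £5,102 per year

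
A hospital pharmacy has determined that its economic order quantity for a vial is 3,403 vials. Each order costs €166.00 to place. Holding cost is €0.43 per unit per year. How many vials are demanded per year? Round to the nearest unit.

Invert the EOQ relation Q*² = 2DS/H.
From Q* = √(2DS/H): D = Q*²H / (2S) = 3,403² × 0.43 / (2 × 166) = 14998.722.

D ≈ 14,999 vials per year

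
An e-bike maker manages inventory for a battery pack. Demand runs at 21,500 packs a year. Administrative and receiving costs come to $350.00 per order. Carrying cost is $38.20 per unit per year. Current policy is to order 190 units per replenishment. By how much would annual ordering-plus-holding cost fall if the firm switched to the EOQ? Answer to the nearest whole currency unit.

Extra cost ≈ $19,257 per year

EOQ = √(2DS/H) = √(2 × 21,500 × 350 / 38.2) ≈ 627.68.
Cost at Q* = (D/Q*)S + (Q*/2)H = √(2DSH) ≈ $23,977.28.
Cost at Q = 190: (21,500/190)×350 + (190/2)×38.2 = $39,605.26 + $3,629.00 = $43,234.26.
Excess = $43,234.26 − $23,977.28 = $19,256.98.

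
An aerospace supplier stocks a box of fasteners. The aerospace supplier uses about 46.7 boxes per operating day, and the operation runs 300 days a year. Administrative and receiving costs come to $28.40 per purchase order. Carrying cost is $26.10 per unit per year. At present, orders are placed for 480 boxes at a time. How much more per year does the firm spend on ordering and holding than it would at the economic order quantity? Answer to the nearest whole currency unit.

Annual demand D = 46.7 × 300 = 14,010.
EOQ = √(2DS/H) = √(2 × 14,010 × 28.4 / 26.1) ≈ 174.61.
Cost at Q* = (D/Q*)S + (Q*/2)H = √(2DSH) ≈ $4,557.36.
Cost at Q = 480: (14,010/480)×28.4 + (480/2)×26.1 = $828.92 + $6,264.00 = $7,092.93.
Excess = $7,092.93 − $4,557.36 = $2,535.56.

Extra cost ≈ $2,536 per year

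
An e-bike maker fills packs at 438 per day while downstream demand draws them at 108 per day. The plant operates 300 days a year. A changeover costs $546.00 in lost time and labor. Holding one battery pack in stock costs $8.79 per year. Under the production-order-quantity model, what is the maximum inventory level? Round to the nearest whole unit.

Annual demand D = 108 × 300 = 32,400.
Production build-up factor (1 − d/p) = 1 − 108/438 = 0.7534.
Q* = √(2DS / (H(1 − d/p))) = √(2 × 32,400 × 546 / (8.79 × 0.7534)).
= √(35,380,800 / 6.6226) ≈ 2311.370.
Maximum inventory = Q*(1 − d/p) = 2311.370 × 0.7534 ≈ 1741.443.

I_max ≈ 1,741 packs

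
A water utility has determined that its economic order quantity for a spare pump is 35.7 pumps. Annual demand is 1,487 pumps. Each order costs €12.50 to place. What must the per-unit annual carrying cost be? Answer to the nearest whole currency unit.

The basic EOQ model gives Q* = √(2DS/H); rearrange for the unknown.
From Q* = √(2DS/H): H = 2DS / Q*² = 2 × 1,487 × 12.5 / 35.7² = 29.1685.

H ≈ €29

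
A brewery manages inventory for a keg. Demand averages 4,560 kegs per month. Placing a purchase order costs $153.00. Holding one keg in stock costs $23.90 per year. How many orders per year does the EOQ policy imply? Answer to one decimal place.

N ≈ 65.4 orders per year

Annual demand D = 4,560 × 12 = 54,720.
The optimal lot size = √(2DS/H) = √(2 × 54,720 × 153 / 23.9) ≈ 837.02.
Orders per year = D / Q* = 54,720 / 837.02 ≈ 65.375.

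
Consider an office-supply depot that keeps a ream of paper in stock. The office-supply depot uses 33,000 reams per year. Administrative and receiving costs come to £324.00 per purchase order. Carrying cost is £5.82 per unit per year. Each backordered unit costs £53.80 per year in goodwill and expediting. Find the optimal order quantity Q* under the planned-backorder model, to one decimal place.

With planned backorders, Q* = √(2DS/H) · √((H+B)/B).
√(2DS/H) = √(2 × 33,000 × 324 / 5.82) = 1916.827.
√((H+B)/B) = √((5.82+53.8)/53.8) = 1.0527.
Q* ≈ 2017.845.

Q* ≈ 2,017.8 reams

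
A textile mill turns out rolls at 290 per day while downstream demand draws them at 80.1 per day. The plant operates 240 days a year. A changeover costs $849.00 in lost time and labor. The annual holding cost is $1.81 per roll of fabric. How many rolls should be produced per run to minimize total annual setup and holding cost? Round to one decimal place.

Q* ≈ 4,991.7 rolls

Annual demand D = 80.1 × 240 = 19,224.
Production build-up factor (1 − d/p) = 1 − 80.1/290 = 0.7238.
Q* = √(2DS / (H(1 − d/p))) = √(2 × 19,224 × 849 / (1.81 × 0.7238)).
= √(32,642,352 / 1.3101) ≈ 4991.651.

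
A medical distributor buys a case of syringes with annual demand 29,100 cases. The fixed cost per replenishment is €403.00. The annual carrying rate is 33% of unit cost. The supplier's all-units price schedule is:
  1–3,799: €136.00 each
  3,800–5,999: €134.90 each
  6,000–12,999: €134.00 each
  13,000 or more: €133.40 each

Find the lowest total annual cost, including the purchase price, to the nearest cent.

TC* ≈ €3,990,044.45

Holding cost per unit per year at price C is H = 0.33·C.
Candidates are each tier's EOQ (if it falls in that tier) and each price-break quantity.
EOQ at €136.00 = 722.9 (feasible in tier 1): TC = 29,100×€136.00 + (29,100/722.9)×403 + (722.9/2)×0.33×€136.00 = €3,990,044.45.
EOQ at €134.90 = 725.9 < 3800, so use break Q=3800: TC = 29,100×€134.90 + (29,100/3800.0)×403 + (3800.0/2)×0.33×€134.90 = €4,013,258.43.
EOQ at €134.00 = 728.3 < 6000, so use break Q=6000: TC = 29,100×€134.00 + (29,100/6000.0)×403 + (6000.0/2)×0.33×€134.00 = €4,034,014.55.
EOQ at €133.40 = 729.9 < 13000, so use break Q=13000: TC = 29,100×€133.40 + (29,100/13000.0)×403 + (13000.0/2)×0.33×€133.40 = €4,168,985.10.
Lowest total cost among the candidates is at Q = 722.9.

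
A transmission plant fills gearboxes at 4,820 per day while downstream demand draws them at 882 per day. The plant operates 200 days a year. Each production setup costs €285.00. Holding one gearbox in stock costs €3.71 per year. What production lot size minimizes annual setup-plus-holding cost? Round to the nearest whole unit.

Q* ≈ 5,760 gearboxes

Annual demand D = 882 × 200 = 176,400.
Production build-up factor (1 − d/p) = 1 − 882/4,820 = 0.8170.
Q* = √(2DS / (H(1 − d/p))) = √(2 × 176,400 × 285 / (3.71 × 0.8170)).
= √(100,548,000 / 3.0311) ≈ 5759.509.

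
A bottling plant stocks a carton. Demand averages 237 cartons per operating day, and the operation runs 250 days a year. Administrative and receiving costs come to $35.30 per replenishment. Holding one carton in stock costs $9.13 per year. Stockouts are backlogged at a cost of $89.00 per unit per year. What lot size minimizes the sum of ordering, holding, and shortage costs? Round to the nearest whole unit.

Annual demand D = 237 × 250 = 59,250.
With planned backorders, Q* = √(2DS/H) · √((H+B)/B).
√(2DS/H) = √(2 × 59,250 × 35.3 / 9.13) = 676.879.
√((H+B)/B) = √((9.13+89)/89) = 1.0500.
Q* ≈ 710.750.

Q* ≈ 711 cartons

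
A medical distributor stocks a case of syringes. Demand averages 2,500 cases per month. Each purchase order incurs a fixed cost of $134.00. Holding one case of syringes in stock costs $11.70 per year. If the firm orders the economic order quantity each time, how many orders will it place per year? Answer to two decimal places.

N ≈ 36.19 orders per year

Annual demand D = 2,500 × 12 = 30,000.
EOQ = √(2DS/H) = √(2 × 30,000 × 134 / 11.7) ≈ 828.96.
Orders per year = D / Q* = 30,000 / 828.96 ≈ 36.190.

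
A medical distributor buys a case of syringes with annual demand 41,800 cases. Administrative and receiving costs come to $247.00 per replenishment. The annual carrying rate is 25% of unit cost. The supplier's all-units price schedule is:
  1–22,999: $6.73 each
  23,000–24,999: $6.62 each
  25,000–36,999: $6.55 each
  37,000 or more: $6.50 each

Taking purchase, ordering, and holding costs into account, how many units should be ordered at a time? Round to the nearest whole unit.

Q* ≈ 3,503 cases

Holding cost per unit per year at price C is H = 0.25·C.
Candidates are each tier's EOQ (if it falls in that tier) and each price-break quantity.
EOQ at $6.73 = 3503.3 (feasible in tier 1): TC = 41,800×$6.73 + (41,800/3503.3)×247 + (3503.3/2)×0.25×$6.73 = $287,208.26.
EOQ at $6.62 = 3532.3 < 23000, so use break Q=23000: TC = 41,800×$6.62 + (41,800/23000.0)×247 + (23000.0/2)×0.25×$6.62 = $296,197.40.
EOQ at $6.55 = 3551.1 < 25000, so use break Q=25000: TC = 41,800×$6.55 + (41,800/25000.0)×247 + (25000.0/2)×0.25×$6.55 = $294,671.73.
EOQ at $6.50 = 3564.7 < 37000, so use break Q=37000: TC = 41,800×$6.50 + (41,800/37000.0)×247 + (37000.0/2)×0.25×$6.50 = $302,041.54.
Lowest total cost is $287,208.26 at Q = 3503.3.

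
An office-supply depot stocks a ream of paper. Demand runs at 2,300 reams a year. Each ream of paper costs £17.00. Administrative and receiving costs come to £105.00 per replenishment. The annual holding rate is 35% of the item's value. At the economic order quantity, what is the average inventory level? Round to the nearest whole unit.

Average inventory ≈ 142 reams

Holding cost H = 0.35 × £17.00 = £5.9500 per unit per year.
EOQ = √(2DS/H) = √(2 × 2,300 × 105 / 5.95) ≈ 284.91.
Average inventory = Q*/2 ≈ 284.91 / 2 = 142.457.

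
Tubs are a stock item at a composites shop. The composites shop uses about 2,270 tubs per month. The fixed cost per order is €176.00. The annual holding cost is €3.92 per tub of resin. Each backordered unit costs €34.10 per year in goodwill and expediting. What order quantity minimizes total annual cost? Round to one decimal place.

Q* ≈ 1,651.4 tubs

Annual demand D = 2,270 × 12 = 27,240.
With planned backorders, Q* = √(2DS/H) · √((H+B)/B).
√(2DS/H) = √(2 × 27,240 × 176 / 3.92) = 1563.982.
√((H+B)/B) = √((3.92+34.1)/34.1) = 1.0559.
Q* ≈ 1651.432.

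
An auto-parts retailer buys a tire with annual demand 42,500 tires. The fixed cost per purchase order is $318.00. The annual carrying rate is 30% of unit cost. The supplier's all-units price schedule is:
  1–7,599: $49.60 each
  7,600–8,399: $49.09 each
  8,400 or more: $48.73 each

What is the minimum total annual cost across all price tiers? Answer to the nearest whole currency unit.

TC* ≈ $2,128,055

Holding cost per unit per year at price C is H = 0.30·C.
Candidates are each tier's EOQ (if it falls in that tier) and each price-break quantity.
EOQ at $49.60 = 1347.8 (feasible in tier 1): TC = 42,500×$49.60 + (42,500/1347.8)×318 + (1347.8/2)×0.30×$49.60 = $2,128,055.08.
EOQ at $49.09 = 1354.8 < 7600, so use break Q=7600: TC = 42,500×$49.09 + (42,500/7600.0)×318 + (7600.0/2)×0.30×$49.09 = $2,144,065.89.
EOQ at $48.73 = 1359.8 < 8400, so use break Q=8400: TC = 42,500×$48.73 + (42,500/8400.0)×318 + (8400.0/2)×0.30×$48.73 = $2,134,033.73.
Lowest total cost among the candidates is at Q = 1347.8.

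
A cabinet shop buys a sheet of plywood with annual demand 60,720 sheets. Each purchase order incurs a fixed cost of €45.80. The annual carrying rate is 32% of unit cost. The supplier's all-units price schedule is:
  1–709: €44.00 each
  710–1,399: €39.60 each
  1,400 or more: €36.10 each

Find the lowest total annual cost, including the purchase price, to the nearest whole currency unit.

Holding cost per unit per year at price C is H = 0.32·C.
Evaluate total cost at each tier's feasible EOQ or, if the EOQ is below the tier, at the tier's minimum quantity.
EOQ at €44.00 = 628.5 (feasible in tier 1): TC = 60,720×€44.00 + (60,720/628.5)×45.8 + (628.5/2)×0.32×€44.00 = €2,680,529.42.
EOQ at €39.60 = 662.5 < 710, so use break Q=710: TC = 60,720×€39.60 + (60,720/710.0)×45.8 + (710.0/2)×0.32×€39.60 = €2,412,927.43.
EOQ at €36.10 = 693.9 < 1400, so use break Q=1400: TC = 60,720×€36.10 + (60,720/1400.0)×45.8 + (1400.0/2)×0.32×€36.10 = €2,202,064.81.
Lowest total cost among the candidates is at Q = 1400.0.

TC* ≈ €2,202,065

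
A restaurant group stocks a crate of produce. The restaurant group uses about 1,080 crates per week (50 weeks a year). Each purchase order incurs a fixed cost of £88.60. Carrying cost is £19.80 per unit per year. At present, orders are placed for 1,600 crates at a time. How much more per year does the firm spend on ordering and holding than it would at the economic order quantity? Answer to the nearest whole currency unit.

Annual demand D = 1,080 × 50 = 54,000.
EOQ = √(2DS/H) = √(2 × 54,000 × 88.6 / 19.8) ≈ 695.18.
Cost at Q* = (D/Q*)S + (Q*/2)H = √(2DSH) ≈ £13,764.53.
Cost at Q = 1,600: (54,000/1,600)×88.6 + (1,600/2)×19.8 = £2,990.25 + £15,840.00 = £18,830.25.
Excess = £18,830.25 − £13,764.53 = £5,065.72.

Extra cost ≈ £5,066 per year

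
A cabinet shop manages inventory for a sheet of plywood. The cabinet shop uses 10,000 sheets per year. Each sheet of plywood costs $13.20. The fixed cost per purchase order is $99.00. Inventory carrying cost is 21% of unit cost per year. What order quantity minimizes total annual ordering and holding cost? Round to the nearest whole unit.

Holding cost H = 0.21 × $13.20 = $2.7720 per unit per year.
EOQ = √(2DS / H) = √(2 × 10,000 × 99 / 2.772).
= √(1,980,000 / 2.772) = √714,285.7143 ≈ 845.154.

Q* ≈ 845 sheets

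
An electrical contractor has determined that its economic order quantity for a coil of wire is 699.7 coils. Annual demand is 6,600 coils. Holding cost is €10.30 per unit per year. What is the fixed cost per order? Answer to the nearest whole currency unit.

S ≈ €382

The basic EOQ model gives Q* = √(2DS/H); rearrange for the unknown.
From Q* = √(2DS/H): S = Q*²H / (2D) = 699.7² × 10.3 / (2 × 6,600) = 382.0208.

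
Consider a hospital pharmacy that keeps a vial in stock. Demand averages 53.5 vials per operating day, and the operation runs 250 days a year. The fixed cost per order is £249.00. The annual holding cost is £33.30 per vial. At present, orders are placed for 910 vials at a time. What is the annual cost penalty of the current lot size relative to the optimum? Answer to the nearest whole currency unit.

Annual demand D = 53.5 × 250 = 13,375.
EOQ = √(2DS/H) = √(2 × 13,375 × 249 / 33.3) ≈ 447.24.
Cost at Q* = (D/Q*)S + (Q*/2)H = √(2DSH) ≈ £14,893.05.
Cost at Q = 910: (13,375/910)×249 + (910/2)×33.3 = £3,659.75 + £15,151.50 = £18,811.25.
Excess = £18,811.25 − £14,893.05 = £3,918.20.

Extra cost ≈ £3,918 per year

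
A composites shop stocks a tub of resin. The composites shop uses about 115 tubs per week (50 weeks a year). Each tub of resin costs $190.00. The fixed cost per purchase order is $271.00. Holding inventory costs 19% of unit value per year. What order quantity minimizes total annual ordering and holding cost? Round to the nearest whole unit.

Annual demand D = 115 × 50 = 5,750.
Holding cost H = 0.19 × $190.00 = $36.1000 per unit per year.
EOQ = √(2DS / H) = √(2 × 5,750 × 271 / 36.1).
= √(3,116,500 / 36.1) = √86,329.6399 ≈ 293.819.

Q* ≈ 294 tubs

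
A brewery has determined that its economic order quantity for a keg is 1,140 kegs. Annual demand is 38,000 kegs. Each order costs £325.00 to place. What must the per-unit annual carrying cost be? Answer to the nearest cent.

H ≈ £19.01

Squaring Q* = √(2DS/H) gives Q*² = 2DS/H.
From Q* = √(2DS/H): H = 2DS / Q*² = 2 × 38,000 × 325 / 1,140² = 19.0058.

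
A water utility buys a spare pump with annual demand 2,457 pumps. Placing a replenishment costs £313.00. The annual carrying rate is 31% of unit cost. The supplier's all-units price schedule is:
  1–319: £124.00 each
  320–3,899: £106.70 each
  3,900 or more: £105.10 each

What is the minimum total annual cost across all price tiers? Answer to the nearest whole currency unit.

TC* ≈ £269,857

Holding cost per unit per year at price C is H = 0.31·C.
For each price level, check whether its EOQ is feasible; otherwise the best quantity at that price is the breakpoint.
EOQ at £124.00 = 200.0 (feasible in tier 1): TC = 2,457×£124.00 + (2,457/200.0)×313 + (200.0/2)×0.31×£124.00 = £312,357.20.
EOQ at £106.70 = 215.6 < 320, so use break Q=320: TC = 2,457×£106.70 + (2,457/320.0)×313 + (320.0/2)×0.31×£106.70 = £269,857.47.
EOQ at £105.10 = 217.3 < 3900, so use break Q=3900: TC = 2,457×£105.10 + (2,457/3900.0)×313 + (3900.0/2)×0.31×£105.10 = £321,960.84.
Lowest total cost among the candidates is at Q = 320.0.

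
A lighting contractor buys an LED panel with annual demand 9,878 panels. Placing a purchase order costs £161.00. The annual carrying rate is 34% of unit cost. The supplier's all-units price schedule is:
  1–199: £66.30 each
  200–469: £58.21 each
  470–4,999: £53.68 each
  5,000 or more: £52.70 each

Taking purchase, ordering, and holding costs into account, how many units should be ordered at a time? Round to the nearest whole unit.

Holding cost per unit per year at price C is H = 0.34·C.
Evaluate total cost at each tier's feasible EOQ or, if the EOQ is below the tier, at the tier's minimum quantity.
Tier 1 (£66.30): EOQ = 375.6 exceeds tier's upper bound 199, so this tier is dominated.
EOQ at £58.21 = 400.9 (feasible in tier 2): TC = 9,878×£58.21 + (9,878/400.9)×161 + (400.9/2)×0.34×£58.21 = £582,932.54.
EOQ at £53.68 = 417.5 < 470, so use break Q=470: TC = 9,878×£53.68 + (9,878/470.0)×161 + (470.0/2)×0.34×£53.68 = £537,923.81.
EOQ at £52.70 = 421.3 < 5000, so use break Q=5000: TC = 9,878×£52.70 + (9,878/5000.0)×161 + (5000.0/2)×0.34×£52.70 = £565,683.67.
Lowest total cost is £537,923.81 at Q = 470.0.

Q* ≈ 470 panels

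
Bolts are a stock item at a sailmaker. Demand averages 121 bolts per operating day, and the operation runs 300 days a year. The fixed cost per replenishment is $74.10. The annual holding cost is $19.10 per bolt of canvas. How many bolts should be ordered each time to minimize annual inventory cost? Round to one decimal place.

Annual demand D = 121 × 300 = 36,300.
EOQ = √(2DS / H) = √(2 × 36,300 × 74.1 / 19.1).
= √(5,379,660 / 19.1) = √281,657.5916 ≈ 530.714.

Q* ≈ 530.7 bolts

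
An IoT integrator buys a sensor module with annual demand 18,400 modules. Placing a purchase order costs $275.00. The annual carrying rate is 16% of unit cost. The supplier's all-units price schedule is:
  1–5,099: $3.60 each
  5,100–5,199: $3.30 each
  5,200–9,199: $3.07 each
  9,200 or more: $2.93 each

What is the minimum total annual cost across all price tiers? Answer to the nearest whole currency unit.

Holding cost per unit per year at price C is H = 0.16·C.
For each price level, check whether its EOQ is feasible; otherwise the best quantity at that price is the breakpoint.
EOQ at $3.60 = 4191.6 (feasible in tier 1): TC = 18,400×$3.60 + (18,400/4191.6)×275 + (4191.6/2)×0.16×$3.60 = $68,654.36.
EOQ at $3.30 = 4378.0 < 5100, so use break Q=5100: TC = 18,400×$3.30 + (18,400/5100.0)×275 + (5100.0/2)×0.16×$3.30 = $63,058.56.
EOQ at $3.07 = 4539.0 < 5200, so use break Q=5200: TC = 18,400×$3.07 + (18,400/5200.0)×275 + (5200.0/2)×0.16×$3.07 = $58,738.20.
EOQ at $2.93 = 4646.2 < 9200, so use break Q=9200: TC = 18,400×$2.93 + (18,400/9200.0)×275 + (9200.0/2)×0.16×$2.93 = $56,618.48.
Lowest total cost among the candidates is at Q = 9200.0.

TC* ≈ $56,618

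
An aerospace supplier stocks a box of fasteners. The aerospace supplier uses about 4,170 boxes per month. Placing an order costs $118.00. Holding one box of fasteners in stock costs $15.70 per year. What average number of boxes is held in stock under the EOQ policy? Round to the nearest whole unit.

Annual demand D = 4,170 × 12 = 50,040.
Q* = √(2DS/H) = √(2 × 50,040 × 118 / 15.7) ≈ 867.29.
Average inventory = Q*/2 ≈ 867.29 / 2 = 433.645.

Average inventory ≈ 434 boxes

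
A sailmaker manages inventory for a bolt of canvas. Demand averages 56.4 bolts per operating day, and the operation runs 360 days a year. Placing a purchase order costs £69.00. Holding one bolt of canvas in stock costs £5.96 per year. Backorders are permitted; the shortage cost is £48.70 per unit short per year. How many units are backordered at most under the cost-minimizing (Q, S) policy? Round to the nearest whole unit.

Annual demand D = 56.4 × 360 = 20,304.
With planned backorders, Q* = √(2DS/H) · √((H+B)/B).
√(2DS/H) = √(2 × 20,304 × 69 / 5.96) = 685.657.
√((H+B)/B) = √((5.96+48.7)/48.7) = 1.0594.
Q* ≈ 726.403.
S* = Q* · H/(H+B) = 726.403 × 5.96/54.66 ≈ 79.205.

S* ≈ 79 bolts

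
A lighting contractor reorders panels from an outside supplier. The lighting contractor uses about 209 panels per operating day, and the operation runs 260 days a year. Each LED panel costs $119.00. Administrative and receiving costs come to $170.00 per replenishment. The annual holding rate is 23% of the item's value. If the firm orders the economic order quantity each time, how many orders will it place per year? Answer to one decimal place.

Annual demand D = 209 × 260 = 54,340.
Holding cost H = 0.23 × $119.00 = $27.3700 per unit per year.
EOQ = √(2DS/H) = √(2 × 54,340 × 170 / 27.37) ≈ 821.60.
Orders per year = D / Q* = 54,340 / 821.60 ≈ 66.139.

N ≈ 66.1 orders per year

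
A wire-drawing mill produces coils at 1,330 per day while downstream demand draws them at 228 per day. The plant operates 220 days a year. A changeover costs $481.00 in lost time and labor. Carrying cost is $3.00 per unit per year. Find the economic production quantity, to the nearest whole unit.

Annual demand D = 228 × 220 = 50,160.
Production build-up factor (1 − d/p) = 1 − 228/1,330 = 0.8286.
Q* = √(2DS / (H(1 − d/p))) = √(2 × 50,160 × 481 / (3 × 0.8286)).
= √(48,253,920 / 2.4857) ≈ 4405.961.

Q* ≈ 4,406 coils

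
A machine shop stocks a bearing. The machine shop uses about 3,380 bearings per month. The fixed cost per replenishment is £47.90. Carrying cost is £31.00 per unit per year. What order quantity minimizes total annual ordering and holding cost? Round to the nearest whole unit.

Annual demand D = 3,380 × 12 = 40,560.
EOQ = √(2DS / H) = √(2 × 40,560 × 47.9 / 31).
= √(3,885,648 / 31) = √125,343.4839 ≈ 354.039.

Q* ≈ 354 bearings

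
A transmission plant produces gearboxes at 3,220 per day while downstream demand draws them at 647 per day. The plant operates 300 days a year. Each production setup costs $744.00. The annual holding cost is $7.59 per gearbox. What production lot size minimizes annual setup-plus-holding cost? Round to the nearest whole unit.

Q* ≈ 6,901 gearboxes

Annual demand D = 647 × 300 = 194,100.
Production build-up factor (1 − d/p) = 1 − 647/3,220 = 0.7991.
Q* = √(2DS / (H(1 − d/p))) = √(2 × 194,100 × 744 / (7.59 × 0.7991)).
= √(288,820,800 / 6.0649) ≈ 6900.831.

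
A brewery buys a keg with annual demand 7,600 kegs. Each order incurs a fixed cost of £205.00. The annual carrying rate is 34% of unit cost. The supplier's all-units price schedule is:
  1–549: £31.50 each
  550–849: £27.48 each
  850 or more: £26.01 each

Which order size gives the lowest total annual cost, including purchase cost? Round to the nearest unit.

Q* ≈ 850 kegs

Holding cost per unit per year at price C is H = 0.34·C.
For each price level, check whether its EOQ is feasible; otherwise the best quantity at that price is the breakpoint.
EOQ at £31.50 = 539.4 (feasible in tier 1): TC = 7,600×£31.50 + (7,600/539.4)×205 + (539.4/2)×0.34×£31.50 = £245,176.88.
EOQ at £27.48 = 577.5 (feasible in tier 2): TC = 7,600×£27.48 + (7,600/577.5)×205 + (577.5/2)×0.34×£27.48 = £214,243.68.
EOQ at £26.01 = 593.6 < 850, so use break Q=850: TC = 7,600×£26.01 + (7,600/850.0)×205 + (850.0/2)×0.34×£26.01 = £203,267.39.
Lowest total cost is £203,267.39 at Q = 850.0.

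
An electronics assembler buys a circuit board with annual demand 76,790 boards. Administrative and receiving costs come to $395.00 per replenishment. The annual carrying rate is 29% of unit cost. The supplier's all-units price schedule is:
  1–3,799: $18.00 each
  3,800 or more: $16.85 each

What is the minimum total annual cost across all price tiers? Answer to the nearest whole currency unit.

Holding cost per unit per year at price C is H = 0.29·C.
For each price level, check whether its EOQ is feasible; otherwise the best quantity at that price is the breakpoint.
EOQ at $18.00 = 3409.0 (feasible in tier 1): TC = 76,790×$18.00 + (76,790/3409.0)×395 + (3409.0/2)×0.29×$18.00 = $1,400,015.13.
EOQ at $16.85 = 3523.4 < 3800, so use break Q=3800: TC = 76,790×$16.85 + (76,790/3800.0)×395 + (3800.0/2)×0.29×$16.85 = $1,311,177.97.
Lowest total cost among the candidates is at Q = 3800.0.

TC* ≈ $1,311,178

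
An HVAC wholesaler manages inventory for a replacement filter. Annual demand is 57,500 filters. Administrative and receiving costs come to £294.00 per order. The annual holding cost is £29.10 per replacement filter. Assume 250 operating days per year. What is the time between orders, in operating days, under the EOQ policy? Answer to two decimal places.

The optimal lot size = √(2DS/H) = √(2 × 57,500 × 294 / 29.1) ≈ 1077.89.
Cycle time = Q*/D × 250 = 1077.89 / 57,500 × 250 ≈ 4.686 days.

T ≈ 4.69 days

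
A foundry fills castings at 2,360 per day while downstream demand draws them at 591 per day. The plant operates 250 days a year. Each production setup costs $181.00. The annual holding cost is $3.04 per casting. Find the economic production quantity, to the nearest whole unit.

Q* ≈ 4,845 castings

Annual demand D = 591 × 250 = 147,750.
Production build-up factor (1 − d/p) = 1 − 591/2,360 = 0.7496.
Q* = √(2DS / (H(1 − d/p))) = √(2 × 147,750 × 181 / (3.04 × 0.7496)).
= √(53,485,500 / 2.2787) ≈ 4844.772.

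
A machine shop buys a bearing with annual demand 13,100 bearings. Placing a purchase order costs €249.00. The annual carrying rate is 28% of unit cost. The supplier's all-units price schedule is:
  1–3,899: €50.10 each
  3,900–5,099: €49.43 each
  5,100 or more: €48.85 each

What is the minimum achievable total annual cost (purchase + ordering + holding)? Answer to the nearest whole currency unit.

Holding cost per unit per year at price C is H = 0.28·C.
Evaluate total cost at each tier's feasible EOQ or, if the EOQ is below the tier, at the tier's minimum quantity.
EOQ at €50.10 = 681.9 (feasible in tier 1): TC = 13,100×€50.10 + (13,100/681.9)×249 + (681.9/2)×0.28×€50.10 = €665,876.39.
EOQ at €49.43 = 686.6 < 3900, so use break Q=3900: TC = 13,100×€49.43 + (13,100/3900.0)×249 + (3900.0/2)×0.28×€49.43 = €675,358.16.
EOQ at €48.85 = 690.6 < 5100, so use break Q=5100: TC = 13,100×€48.85 + (13,100/5100.0)×249 + (5100.0/2)×0.28×€48.85 = €675,453.49.
Lowest total cost among the candidates is at Q = 681.9.

TC* ≈ €665,876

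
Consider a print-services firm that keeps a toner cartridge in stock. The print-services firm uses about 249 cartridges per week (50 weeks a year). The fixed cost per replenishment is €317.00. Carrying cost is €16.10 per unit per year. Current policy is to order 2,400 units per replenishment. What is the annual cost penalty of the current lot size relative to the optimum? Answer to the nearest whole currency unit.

Annual demand D = 249 × 50 = 12,450.
EOQ = √(2DS/H) = √(2 × 12,450 × 317 / 16.1) ≈ 700.19.
Cost at Q* = (D/Q*)S + (Q*/2)H = √(2DSH) ≈ €11,273.07.
Cost at Q = 2,400: (12,450/2,400)×317 + (2,400/2)×16.1 = €1,644.44 + €19,320.00 = €20,964.44.
Excess = €20,964.44 − €11,273.07 = €9,691.37.

Extra cost ≈ €9,691 per year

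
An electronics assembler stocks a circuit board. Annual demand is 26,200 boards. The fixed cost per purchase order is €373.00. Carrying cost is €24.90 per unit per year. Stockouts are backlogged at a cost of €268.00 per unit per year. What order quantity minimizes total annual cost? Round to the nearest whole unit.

With planned backorders, Q* = √(2DS/H) · √((H+B)/B).
√(2DS/H) = √(2 × 26,200 × 373 / 24.9) = 885.973.
√((H+B)/B) = √((24.9+268)/268) = 1.0454.
Q* ≈ 926.217.

Q* ≈ 926 boards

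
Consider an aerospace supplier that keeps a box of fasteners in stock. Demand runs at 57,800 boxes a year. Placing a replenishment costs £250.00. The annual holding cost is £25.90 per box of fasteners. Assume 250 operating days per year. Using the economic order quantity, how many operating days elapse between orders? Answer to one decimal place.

T ≈ 4.6 days

EOQ = √(2DS/H) = √(2 × 57,800 × 250 / 25.9) ≈ 1056.33.
Cycle time = Q*/D × 250 = 1056.33 / 57,800 × 250 ≈ 4.569 days.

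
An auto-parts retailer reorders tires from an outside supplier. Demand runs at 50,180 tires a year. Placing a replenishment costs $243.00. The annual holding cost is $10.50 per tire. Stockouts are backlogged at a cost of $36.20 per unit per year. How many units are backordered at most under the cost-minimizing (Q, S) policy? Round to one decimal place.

S* ≈ 389.2 tires

With planned backorders, Q* = √(2DS/H) · √((H+B)/B).
√(2DS/H) = √(2 × 50,180 × 243 / 10.5) = 1524.013.
√((H+B)/B) = √((10.5+36.2)/36.2) = 1.1358.
Q* ≈ 1730.984.
S* = Q* · H/(H+B) = 1730.984 × 10.5/46.7 ≈ 389.193.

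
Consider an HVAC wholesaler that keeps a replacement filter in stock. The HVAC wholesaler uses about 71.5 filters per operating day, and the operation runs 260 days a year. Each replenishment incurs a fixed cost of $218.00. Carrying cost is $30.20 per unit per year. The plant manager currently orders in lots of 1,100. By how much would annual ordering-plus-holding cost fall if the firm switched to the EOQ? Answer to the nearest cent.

Annual demand D = 71.5 × 260 = 18,590.
EOQ = √(2DS/H) = √(2 × 18,590 × 218 / 30.2) ≈ 518.06.
Cost at Q* = (D/Q*)S + (Q*/2)H = √(2DSH) ≈ $15,645.39.
Cost at Q = 1,100: (18,590/1,100)×218 + (1,100/2)×30.2 = $3,684.20 + $16,610.00 = $20,294.20.
Excess = $20,294.20 − $15,645.39 = $4,648.81.

Extra cost ≈ $4,648.81 per year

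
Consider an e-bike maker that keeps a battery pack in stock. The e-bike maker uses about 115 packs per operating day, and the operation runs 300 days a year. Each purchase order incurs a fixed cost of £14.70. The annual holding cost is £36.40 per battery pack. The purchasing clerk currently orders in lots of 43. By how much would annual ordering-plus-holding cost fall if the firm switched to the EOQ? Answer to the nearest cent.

Annual demand D = 115 × 300 = 34,500.
EOQ = √(2DS/H) = √(2 × 34,500 × 14.7 / 36.4) ≈ 166.93.
Cost at Q* = (D/Q*)S + (Q*/2)H = √(2DSH) ≈ £6,076.23.
Cost at Q = 43: (34,500/43)×14.7 + (43/2)×36.4 = £11,794.19 + £782.60 = £12,576.79.
Excess = £12,576.79 − £6,076.23 = £6,500.56.

Extra cost ≈ £6,500.56 per year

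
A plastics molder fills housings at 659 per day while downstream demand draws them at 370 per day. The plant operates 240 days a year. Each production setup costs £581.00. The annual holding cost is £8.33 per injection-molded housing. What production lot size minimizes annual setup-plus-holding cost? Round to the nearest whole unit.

Annual demand D = 370 × 240 = 88,800.
Production build-up factor (1 − d/p) = 1 − 370/659 = 0.4385.
Q* = √(2DS / (H(1 − d/p))) = √(2 × 88,800 × 581 / (8.33 × 0.4385)).
= √(103,185,600 / 3.6531) ≈ 5314.725.

Q* ≈ 5,315 housings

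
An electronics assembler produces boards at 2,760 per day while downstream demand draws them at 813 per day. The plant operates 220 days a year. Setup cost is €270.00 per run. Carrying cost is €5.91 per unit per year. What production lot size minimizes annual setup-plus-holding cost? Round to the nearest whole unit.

Q* ≈ 4,813 boards

Annual demand D = 813 × 220 = 178,860.
Production build-up factor (1 − d/p) = 1 − 813/2,760 = 0.7054.
Q* = √(2DS / (H(1 − d/p))) = √(2 × 178,860 × 270 / (5.91 × 0.7054)).
= √(96,584,400 / 4.1691) ≈ 4813.171.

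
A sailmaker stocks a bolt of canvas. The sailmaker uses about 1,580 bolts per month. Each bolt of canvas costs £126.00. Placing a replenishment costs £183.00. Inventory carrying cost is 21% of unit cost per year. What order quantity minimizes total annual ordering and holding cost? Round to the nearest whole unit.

Annual demand D = 1,580 × 12 = 18,960.
Holding cost H = 0.21 × £126.00 = £26.4600 per unit per year.
EOQ = √(2DS / H) = √(2 × 18,960 × 183 / 26.46).
= √(6,939,360 / 26.46) = √262,258.5034 ≈ 512.112.

Q* ≈ 512 bolts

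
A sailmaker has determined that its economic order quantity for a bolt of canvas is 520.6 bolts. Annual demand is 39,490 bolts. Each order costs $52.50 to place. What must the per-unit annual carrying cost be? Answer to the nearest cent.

Invert the EOQ relation Q*² = 2DS/H.
From Q* = √(2DS/H): H = 2DS / Q*² = 2 × 39,490 × 52.5 / 520.6² = 15.2992.

H ≈ $15.30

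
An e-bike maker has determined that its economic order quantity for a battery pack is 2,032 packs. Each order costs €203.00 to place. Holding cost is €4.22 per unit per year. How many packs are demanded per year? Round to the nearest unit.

The basic EOQ model gives Q* = √(2DS/H); rearrange for the unknown.
From Q* = √(2DS/H): D = Q*²H / (2S) = 2,032² × 4.22 / (2 × 203) = 42917.442.

D ≈ 42,917 packs per year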